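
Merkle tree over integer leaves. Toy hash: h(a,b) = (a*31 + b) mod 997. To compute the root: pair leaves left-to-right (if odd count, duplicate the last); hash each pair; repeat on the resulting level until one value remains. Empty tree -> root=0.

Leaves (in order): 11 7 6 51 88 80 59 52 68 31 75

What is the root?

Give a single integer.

L0: [11, 7, 6, 51, 88, 80, 59, 52, 68, 31, 75]
L1: h(11,7)=(11*31+7)%997=348 h(6,51)=(6*31+51)%997=237 h(88,80)=(88*31+80)%997=814 h(59,52)=(59*31+52)%997=884 h(68,31)=(68*31+31)%997=145 h(75,75)=(75*31+75)%997=406 -> [348, 237, 814, 884, 145, 406]
L2: h(348,237)=(348*31+237)%997=58 h(814,884)=(814*31+884)%997=196 h(145,406)=(145*31+406)%997=913 -> [58, 196, 913]
L3: h(58,196)=(58*31+196)%997=0 h(913,913)=(913*31+913)%997=303 -> [0, 303]
L4: h(0,303)=(0*31+303)%997=303 -> [303]

Answer: 303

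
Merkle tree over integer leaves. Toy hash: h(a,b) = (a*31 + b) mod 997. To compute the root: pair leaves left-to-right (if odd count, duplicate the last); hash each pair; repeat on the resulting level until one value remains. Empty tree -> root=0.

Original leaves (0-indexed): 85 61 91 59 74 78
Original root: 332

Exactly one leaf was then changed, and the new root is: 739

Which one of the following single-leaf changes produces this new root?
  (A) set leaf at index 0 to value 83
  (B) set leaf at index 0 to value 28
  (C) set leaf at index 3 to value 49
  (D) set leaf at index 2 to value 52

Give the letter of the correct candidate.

Original leaves: [85, 61, 91, 59, 74, 78]
Target new root: 739
Try each candidate change and compute the resulting root:
Candidate A: set leaf[0] = 83 -> leaves = [83, 61, 91, 59, 74, 78]
  L0: [83, 61, 91, 59, 74, 78]
  L1: h(83,61)=(83*31+61)%997=640 h(91,59)=(91*31+59)%997=886 h(74,78)=(74*31+78)%997=378 -> [640, 886, 378]
  L2: h(640,886)=(640*31+886)%997=786 h(378,378)=(378*31+378)%997=132 -> [786, 132]
  L3: h(786,132)=(786*31+132)%997=570 -> [570]
  root = 570 != target 739
Candidate B: set leaf[0] = 28 -> leaves = [28, 61, 91, 59, 74, 78]
  L0: [28, 61, 91, 59, 74, 78]
  L1: h(28,61)=(28*31+61)%997=929 h(91,59)=(91*31+59)%997=886 h(74,78)=(74*31+78)%997=378 -> [929, 886, 378]
  L2: h(929,886)=(929*31+886)%997=772 h(378,378)=(378*31+378)%997=132 -> [772, 132]
  L3: h(772,132)=(772*31+132)%997=136 -> [136]
  root = 136 != target 739
Candidate C: set leaf[3] = 49 -> leaves = [85, 61, 91, 49, 74, 78]
  L0: [85, 61, 91, 49, 74, 78]
  L1: h(85,61)=(85*31+61)%997=702 h(91,49)=(91*31+49)%997=876 h(74,78)=(74*31+78)%997=378 -> [702, 876, 378]
  L2: h(702,876)=(702*31+876)%997=704 h(378,378)=(378*31+378)%997=132 -> [704, 132]
  L3: h(704,132)=(704*31+132)%997=22 -> [22]
  root = 22 != target 739
Candidate D: set leaf[2] = 52 -> leaves = [85, 61, 52, 59, 74, 78]
  L0: [85, 61, 52, 59, 74, 78]
  L1: h(85,61)=(85*31+61)%997=702 h(52,59)=(52*31+59)%997=674 h(74,78)=(74*31+78)%997=378 -> [702, 674, 378]
  L2: h(702,674)=(702*31+674)%997=502 h(378,378)=(378*31+378)%997=132 -> [502, 132]
  L3: h(502,132)=(502*31+132)%997=739 -> [739]
  root = 739 == target 739  ** MATCH **
Candidate D produces the target root.

Answer: D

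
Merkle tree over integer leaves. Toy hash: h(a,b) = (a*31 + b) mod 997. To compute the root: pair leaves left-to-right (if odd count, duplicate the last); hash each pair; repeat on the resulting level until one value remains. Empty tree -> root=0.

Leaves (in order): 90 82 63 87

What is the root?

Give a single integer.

Answer: 345

Derivation:
L0: [90, 82, 63, 87]
L1: h(90,82)=(90*31+82)%997=878 h(63,87)=(63*31+87)%997=46 -> [878, 46]
L2: h(878,46)=(878*31+46)%997=345 -> [345]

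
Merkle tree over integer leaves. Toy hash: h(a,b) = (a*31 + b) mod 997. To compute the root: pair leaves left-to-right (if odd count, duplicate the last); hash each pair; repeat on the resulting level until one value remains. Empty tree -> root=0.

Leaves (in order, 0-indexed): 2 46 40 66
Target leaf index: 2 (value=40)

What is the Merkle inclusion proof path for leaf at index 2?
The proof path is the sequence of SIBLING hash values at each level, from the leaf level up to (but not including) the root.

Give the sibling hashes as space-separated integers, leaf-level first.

Answer: 66 108

Derivation:
L0 (leaves): [2, 46, 40, 66], target index=2
L1: h(2,46)=(2*31+46)%997=108 [pair 0] h(40,66)=(40*31+66)%997=309 [pair 1] -> [108, 309]
  Sibling for proof at L0: 66
L2: h(108,309)=(108*31+309)%997=666 [pair 0] -> [666]
  Sibling for proof at L1: 108
Root: 666
Proof path (sibling hashes from leaf to root): [66, 108]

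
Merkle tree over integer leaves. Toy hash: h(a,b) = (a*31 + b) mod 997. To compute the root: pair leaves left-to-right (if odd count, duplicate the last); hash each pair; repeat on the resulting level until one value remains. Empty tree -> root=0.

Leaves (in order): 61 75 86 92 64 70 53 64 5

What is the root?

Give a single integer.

Answer: 995

Derivation:
L0: [61, 75, 86, 92, 64, 70, 53, 64, 5]
L1: h(61,75)=(61*31+75)%997=969 h(86,92)=(86*31+92)%997=764 h(64,70)=(64*31+70)%997=60 h(53,64)=(53*31+64)%997=710 h(5,5)=(5*31+5)%997=160 -> [969, 764, 60, 710, 160]
L2: h(969,764)=(969*31+764)%997=893 h(60,710)=(60*31+710)%997=576 h(160,160)=(160*31+160)%997=135 -> [893, 576, 135]
L3: h(893,576)=(893*31+576)%997=343 h(135,135)=(135*31+135)%997=332 -> [343, 332]
L4: h(343,332)=(343*31+332)%997=995 -> [995]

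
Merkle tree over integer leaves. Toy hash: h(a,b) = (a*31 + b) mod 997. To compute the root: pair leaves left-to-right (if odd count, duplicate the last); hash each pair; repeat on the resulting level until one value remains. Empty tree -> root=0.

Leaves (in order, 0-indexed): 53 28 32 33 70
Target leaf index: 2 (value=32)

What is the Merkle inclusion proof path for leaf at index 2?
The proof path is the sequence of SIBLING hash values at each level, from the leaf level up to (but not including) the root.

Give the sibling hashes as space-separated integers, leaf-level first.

Answer: 33 674 893

Derivation:
L0 (leaves): [53, 28, 32, 33, 70], target index=2
L1: h(53,28)=(53*31+28)%997=674 [pair 0] h(32,33)=(32*31+33)%997=28 [pair 1] h(70,70)=(70*31+70)%997=246 [pair 2] -> [674, 28, 246]
  Sibling for proof at L0: 33
L2: h(674,28)=(674*31+28)%997=982 [pair 0] h(246,246)=(246*31+246)%997=893 [pair 1] -> [982, 893]
  Sibling for proof at L1: 674
L3: h(982,893)=(982*31+893)%997=428 [pair 0] -> [428]
  Sibling for proof at L2: 893
Root: 428
Proof path (sibling hashes from leaf to root): [33, 674, 893]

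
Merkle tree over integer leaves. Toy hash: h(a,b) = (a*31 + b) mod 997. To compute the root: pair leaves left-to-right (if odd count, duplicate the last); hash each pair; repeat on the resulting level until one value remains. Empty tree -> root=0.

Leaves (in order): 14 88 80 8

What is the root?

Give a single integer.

L0: [14, 88, 80, 8]
L1: h(14,88)=(14*31+88)%997=522 h(80,8)=(80*31+8)%997=494 -> [522, 494]
L2: h(522,494)=(522*31+494)%997=724 -> [724]

Answer: 724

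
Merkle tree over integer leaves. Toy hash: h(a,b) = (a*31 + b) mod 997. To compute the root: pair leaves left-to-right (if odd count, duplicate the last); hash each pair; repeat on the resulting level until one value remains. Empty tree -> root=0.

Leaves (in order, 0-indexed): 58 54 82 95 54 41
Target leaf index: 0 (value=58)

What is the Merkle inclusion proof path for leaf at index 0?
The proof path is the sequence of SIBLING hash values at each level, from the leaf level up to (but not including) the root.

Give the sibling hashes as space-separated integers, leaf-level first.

L0 (leaves): [58, 54, 82, 95, 54, 41], target index=0
L1: h(58,54)=(58*31+54)%997=855 [pair 0] h(82,95)=(82*31+95)%997=643 [pair 1] h(54,41)=(54*31+41)%997=718 [pair 2] -> [855, 643, 718]
  Sibling for proof at L0: 54
L2: h(855,643)=(855*31+643)%997=229 [pair 0] h(718,718)=(718*31+718)%997=45 [pair 1] -> [229, 45]
  Sibling for proof at L1: 643
L3: h(229,45)=(229*31+45)%997=165 [pair 0] -> [165]
  Sibling for proof at L2: 45
Root: 165
Proof path (sibling hashes from leaf to root): [54, 643, 45]

Answer: 54 643 45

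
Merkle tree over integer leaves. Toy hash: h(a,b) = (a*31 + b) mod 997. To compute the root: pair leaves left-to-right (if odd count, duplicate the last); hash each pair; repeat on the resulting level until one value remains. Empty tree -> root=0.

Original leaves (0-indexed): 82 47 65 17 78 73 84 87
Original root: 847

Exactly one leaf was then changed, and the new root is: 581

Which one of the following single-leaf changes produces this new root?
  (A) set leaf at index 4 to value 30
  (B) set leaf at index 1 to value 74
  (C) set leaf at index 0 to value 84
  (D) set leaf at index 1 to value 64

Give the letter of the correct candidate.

Answer: A

Derivation:
Original leaves: [82, 47, 65, 17, 78, 73, 84, 87]
Target new root: 581
Try each candidate change and compute the resulting root:
Candidate A: set leaf[4] = 30 -> leaves = [82, 47, 65, 17, 30, 73, 84, 87]
  L0: [82, 47, 65, 17, 30, 73, 84, 87]
  L1: h(82,47)=(82*31+47)%997=595 h(65,17)=(65*31+17)%997=38 h(30,73)=(30*31+73)%997=6 h(84,87)=(84*31+87)%997=697 -> [595, 38, 6, 697]
  L2: h(595,38)=(595*31+38)%997=537 h(6,697)=(6*31+697)%997=883 -> [537, 883]
  L3: h(537,883)=(537*31+883)%997=581 -> [581]
  root = 581 == target 581  ** MATCH **
Candidate B: set leaf[1] = 74 -> leaves = [82, 74, 65, 17, 78, 73, 84, 87]
  L0: [82, 74, 65, 17, 78, 73, 84, 87]
  L1: h(82,74)=(82*31+74)%997=622 h(65,17)=(65*31+17)%997=38 h(78,73)=(78*31+73)%997=497 h(84,87)=(84*31+87)%997=697 -> [622, 38, 497, 697]
  L2: h(622,38)=(622*31+38)%997=377 h(497,697)=(497*31+697)%997=152 -> [377, 152]
  L3: h(377,152)=(377*31+152)%997=872 -> [872]
  root = 872 != target 581
Candidate C: set leaf[0] = 84 -> leaves = [84, 47, 65, 17, 78, 73, 84, 87]
  L0: [84, 47, 65, 17, 78, 73, 84, 87]
  L1: h(84,47)=(84*31+47)%997=657 h(65,17)=(65*31+17)%997=38 h(78,73)=(78*31+73)%997=497 h(84,87)=(84*31+87)%997=697 -> [657, 38, 497, 697]
  L2: h(657,38)=(657*31+38)%997=465 h(497,697)=(497*31+697)%997=152 -> [465, 152]
  L3: h(465,152)=(465*31+152)%997=609 -> [609]
  root = 609 != target 581
Candidate D: set leaf[1] = 64 -> leaves = [82, 64, 65, 17, 78, 73, 84, 87]
  L0: [82, 64, 65, 17, 78, 73, 84, 87]
  L1: h(82,64)=(82*31+64)%997=612 h(65,17)=(65*31+17)%997=38 h(78,73)=(78*31+73)%997=497 h(84,87)=(84*31+87)%997=697 -> [612, 38, 497, 697]
  L2: h(612,38)=(612*31+38)%997=67 h(497,697)=(497*31+697)%997=152 -> [67, 152]
  L3: h(67,152)=(67*31+152)%997=235 -> [235]
  root = 235 != target 581
Candidate A produces the target root.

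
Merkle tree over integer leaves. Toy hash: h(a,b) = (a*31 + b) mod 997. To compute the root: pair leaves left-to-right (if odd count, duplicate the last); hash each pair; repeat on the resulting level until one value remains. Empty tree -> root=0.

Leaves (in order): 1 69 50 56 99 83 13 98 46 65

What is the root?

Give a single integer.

Answer: 216

Derivation:
L0: [1, 69, 50, 56, 99, 83, 13, 98, 46, 65]
L1: h(1,69)=(1*31+69)%997=100 h(50,56)=(50*31+56)%997=609 h(99,83)=(99*31+83)%997=161 h(13,98)=(13*31+98)%997=501 h(46,65)=(46*31+65)%997=494 -> [100, 609, 161, 501, 494]
L2: h(100,609)=(100*31+609)%997=718 h(161,501)=(161*31+501)%997=507 h(494,494)=(494*31+494)%997=853 -> [718, 507, 853]
L3: h(718,507)=(718*31+507)%997=831 h(853,853)=(853*31+853)%997=377 -> [831, 377]
L4: h(831,377)=(831*31+377)%997=216 -> [216]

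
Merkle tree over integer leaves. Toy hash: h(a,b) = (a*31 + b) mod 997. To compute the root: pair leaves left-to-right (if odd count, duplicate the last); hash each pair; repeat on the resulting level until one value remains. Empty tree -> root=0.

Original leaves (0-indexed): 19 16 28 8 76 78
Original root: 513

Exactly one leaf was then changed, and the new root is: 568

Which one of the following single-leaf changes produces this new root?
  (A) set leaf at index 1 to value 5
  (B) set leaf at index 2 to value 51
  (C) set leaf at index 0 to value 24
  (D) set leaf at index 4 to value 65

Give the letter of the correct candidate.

Original leaves: [19, 16, 28, 8, 76, 78]
Target new root: 568
Try each candidate change and compute the resulting root:
Candidate A: set leaf[1] = 5 -> leaves = [19, 5, 28, 8, 76, 78]
  L0: [19, 5, 28, 8, 76, 78]
  L1: h(19,5)=(19*31+5)%997=594 h(28,8)=(28*31+8)%997=876 h(76,78)=(76*31+78)%997=440 -> [594, 876, 440]
  L2: h(594,876)=(594*31+876)%997=347 h(440,440)=(440*31+440)%997=122 -> [347, 122]
  L3: h(347,122)=(347*31+122)%997=909 -> [909]
  root = 909 != target 568
Candidate B: set leaf[2] = 51 -> leaves = [19, 16, 51, 8, 76, 78]
  L0: [19, 16, 51, 8, 76, 78]
  L1: h(19,16)=(19*31+16)%997=605 h(51,8)=(51*31+8)%997=592 h(76,78)=(76*31+78)%997=440 -> [605, 592, 440]
  L2: h(605,592)=(605*31+592)%997=404 h(440,440)=(440*31+440)%997=122 -> [404, 122]
  L3: h(404,122)=(404*31+122)%997=682 -> [682]
  root = 682 != target 568
Candidate C: set leaf[0] = 24 -> leaves = [24, 16, 28, 8, 76, 78]
  L0: [24, 16, 28, 8, 76, 78]
  L1: h(24,16)=(24*31+16)%997=760 h(28,8)=(28*31+8)%997=876 h(76,78)=(76*31+78)%997=440 -> [760, 876, 440]
  L2: h(760,876)=(760*31+876)%997=508 h(440,440)=(440*31+440)%997=122 -> [508, 122]
  L3: h(508,122)=(508*31+122)%997=915 -> [915]
  root = 915 != target 568
Candidate D: set leaf[4] = 65 -> leaves = [19, 16, 28, 8, 65, 78]
  L0: [19, 16, 28, 8, 65, 78]
  L1: h(19,16)=(19*31+16)%997=605 h(28,8)=(28*31+8)%997=876 h(65,78)=(65*31+78)%997=99 -> [605, 876, 99]
  L2: h(605,876)=(605*31+876)%997=688 h(99,99)=(99*31+99)%997=177 -> [688, 177]
  L3: h(688,177)=(688*31+177)%997=568 -> [568]
  root = 568 == target 568  ** MATCH **
Candidate D produces the target root.

Answer: D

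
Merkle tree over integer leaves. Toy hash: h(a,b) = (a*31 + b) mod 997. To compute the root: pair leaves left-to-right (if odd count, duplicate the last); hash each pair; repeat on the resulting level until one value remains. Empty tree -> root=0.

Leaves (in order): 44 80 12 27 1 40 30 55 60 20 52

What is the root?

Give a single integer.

Answer: 282

Derivation:
L0: [44, 80, 12, 27, 1, 40, 30, 55, 60, 20, 52]
L1: h(44,80)=(44*31+80)%997=447 h(12,27)=(12*31+27)%997=399 h(1,40)=(1*31+40)%997=71 h(30,55)=(30*31+55)%997=985 h(60,20)=(60*31+20)%997=883 h(52,52)=(52*31+52)%997=667 -> [447, 399, 71, 985, 883, 667]
L2: h(447,399)=(447*31+399)%997=298 h(71,985)=(71*31+985)%997=195 h(883,667)=(883*31+667)%997=124 -> [298, 195, 124]
L3: h(298,195)=(298*31+195)%997=460 h(124,124)=(124*31+124)%997=977 -> [460, 977]
L4: h(460,977)=(460*31+977)%997=282 -> [282]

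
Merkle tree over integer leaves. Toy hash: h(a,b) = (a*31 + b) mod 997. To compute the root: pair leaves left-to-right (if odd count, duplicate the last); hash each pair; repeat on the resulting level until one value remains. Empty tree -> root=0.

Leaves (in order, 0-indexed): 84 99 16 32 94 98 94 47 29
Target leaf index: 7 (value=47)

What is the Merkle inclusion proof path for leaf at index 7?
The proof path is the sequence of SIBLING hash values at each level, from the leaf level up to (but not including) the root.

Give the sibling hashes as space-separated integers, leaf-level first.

Answer: 94 21 573 131

Derivation:
L0 (leaves): [84, 99, 16, 32, 94, 98, 94, 47, 29], target index=7
L1: h(84,99)=(84*31+99)%997=709 [pair 0] h(16,32)=(16*31+32)%997=528 [pair 1] h(94,98)=(94*31+98)%997=21 [pair 2] h(94,47)=(94*31+47)%997=967 [pair 3] h(29,29)=(29*31+29)%997=928 [pair 4] -> [709, 528, 21, 967, 928]
  Sibling for proof at L0: 94
L2: h(709,528)=(709*31+528)%997=573 [pair 0] h(21,967)=(21*31+967)%997=621 [pair 1] h(928,928)=(928*31+928)%997=783 [pair 2] -> [573, 621, 783]
  Sibling for proof at L1: 21
L3: h(573,621)=(573*31+621)%997=438 [pair 0] h(783,783)=(783*31+783)%997=131 [pair 1] -> [438, 131]
  Sibling for proof at L2: 573
L4: h(438,131)=(438*31+131)%997=748 [pair 0] -> [748]
  Sibling for proof at L3: 131
Root: 748
Proof path (sibling hashes from leaf to root): [94, 21, 573, 131]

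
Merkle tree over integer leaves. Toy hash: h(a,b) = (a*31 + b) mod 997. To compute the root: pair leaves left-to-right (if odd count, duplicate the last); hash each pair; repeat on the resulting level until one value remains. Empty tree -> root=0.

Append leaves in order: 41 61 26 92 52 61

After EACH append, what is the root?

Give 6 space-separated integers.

Answer: 41 335 250 316 233 521

Derivation:
After append 41 (leaves=[41]):
  L0: [41]
  root=41
After append 61 (leaves=[41, 61]):
  L0: [41, 61]
  L1: h(41,61)=(41*31+61)%997=335 -> [335]
  root=335
After append 26 (leaves=[41, 61, 26]):
  L0: [41, 61, 26]
  L1: h(41,61)=(41*31+61)%997=335 h(26,26)=(26*31+26)%997=832 -> [335, 832]
  L2: h(335,832)=(335*31+832)%997=250 -> [250]
  root=250
After append 92 (leaves=[41, 61, 26, 92]):
  L0: [41, 61, 26, 92]
  L1: h(41,61)=(41*31+61)%997=335 h(26,92)=(26*31+92)%997=898 -> [335, 898]
  L2: h(335,898)=(335*31+898)%997=316 -> [316]
  root=316
After append 52 (leaves=[41, 61, 26, 92, 52]):
  L0: [41, 61, 26, 92, 52]
  L1: h(41,61)=(41*31+61)%997=335 h(26,92)=(26*31+92)%997=898 h(52,52)=(52*31+52)%997=667 -> [335, 898, 667]
  L2: h(335,898)=(335*31+898)%997=316 h(667,667)=(667*31+667)%997=407 -> [316, 407]
  L3: h(316,407)=(316*31+407)%997=233 -> [233]
  root=233
After append 61 (leaves=[41, 61, 26, 92, 52, 61]):
  L0: [41, 61, 26, 92, 52, 61]
  L1: h(41,61)=(41*31+61)%997=335 h(26,92)=(26*31+92)%997=898 h(52,61)=(52*31+61)%997=676 -> [335, 898, 676]
  L2: h(335,898)=(335*31+898)%997=316 h(676,676)=(676*31+676)%997=695 -> [316, 695]
  L3: h(316,695)=(316*31+695)%997=521 -> [521]
  root=521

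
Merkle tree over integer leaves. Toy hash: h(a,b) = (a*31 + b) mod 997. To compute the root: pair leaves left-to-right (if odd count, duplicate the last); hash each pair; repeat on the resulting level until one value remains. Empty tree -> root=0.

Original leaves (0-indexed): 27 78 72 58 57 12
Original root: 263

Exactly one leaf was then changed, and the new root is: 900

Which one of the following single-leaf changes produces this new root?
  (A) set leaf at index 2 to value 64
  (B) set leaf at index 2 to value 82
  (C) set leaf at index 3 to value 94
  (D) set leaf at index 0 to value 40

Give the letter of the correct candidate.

Answer: B

Derivation:
Original leaves: [27, 78, 72, 58, 57, 12]
Target new root: 900
Try each candidate change and compute the resulting root:
Candidate A: set leaf[2] = 64 -> leaves = [27, 78, 64, 58, 57, 12]
  L0: [27, 78, 64, 58, 57, 12]
  L1: h(27,78)=(27*31+78)%997=915 h(64,58)=(64*31+58)%997=48 h(57,12)=(57*31+12)%997=782 -> [915, 48, 782]
  L2: h(915,48)=(915*31+48)%997=497 h(782,782)=(782*31+782)%997=99 -> [497, 99]
  L3: h(497,99)=(497*31+99)%997=551 -> [551]
  root = 551 != target 900
Candidate B: set leaf[2] = 82 -> leaves = [27, 78, 82, 58, 57, 12]
  L0: [27, 78, 82, 58, 57, 12]
  L1: h(27,78)=(27*31+78)%997=915 h(82,58)=(82*31+58)%997=606 h(57,12)=(57*31+12)%997=782 -> [915, 606, 782]
  L2: h(915,606)=(915*31+606)%997=58 h(782,782)=(782*31+782)%997=99 -> [58, 99]
  L3: h(58,99)=(58*31+99)%997=900 -> [900]
  root = 900 == target 900  ** MATCH **
Candidate C: set leaf[3] = 94 -> leaves = [27, 78, 72, 94, 57, 12]
  L0: [27, 78, 72, 94, 57, 12]
  L1: h(27,78)=(27*31+78)%997=915 h(72,94)=(72*31+94)%997=332 h(57,12)=(57*31+12)%997=782 -> [915, 332, 782]
  L2: h(915,332)=(915*31+332)%997=781 h(782,782)=(782*31+782)%997=99 -> [781, 99]
  L3: h(781,99)=(781*31+99)%997=382 -> [382]
  root = 382 != target 900
Candidate D: set leaf[0] = 40 -> leaves = [40, 78, 72, 58, 57, 12]
  L0: [40, 78, 72, 58, 57, 12]
  L1: h(40,78)=(40*31+78)%997=321 h(72,58)=(72*31+58)%997=296 h(57,12)=(57*31+12)%997=782 -> [321, 296, 782]
  L2: h(321,296)=(321*31+296)%997=277 h(782,782)=(782*31+782)%997=99 -> [277, 99]
  L3: h(277,99)=(277*31+99)%997=710 -> [710]
  root = 710 != target 900
Candidate B produces the target root.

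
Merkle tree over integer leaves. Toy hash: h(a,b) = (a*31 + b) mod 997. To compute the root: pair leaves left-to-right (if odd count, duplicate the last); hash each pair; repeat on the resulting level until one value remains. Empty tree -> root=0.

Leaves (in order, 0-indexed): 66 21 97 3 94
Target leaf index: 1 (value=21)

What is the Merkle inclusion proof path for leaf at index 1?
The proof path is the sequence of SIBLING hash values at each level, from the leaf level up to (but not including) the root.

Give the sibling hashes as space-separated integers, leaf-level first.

L0 (leaves): [66, 21, 97, 3, 94], target index=1
L1: h(66,21)=(66*31+21)%997=73 [pair 0] h(97,3)=(97*31+3)%997=19 [pair 1] h(94,94)=(94*31+94)%997=17 [pair 2] -> [73, 19, 17]
  Sibling for proof at L0: 66
L2: h(73,19)=(73*31+19)%997=288 [pair 0] h(17,17)=(17*31+17)%997=544 [pair 1] -> [288, 544]
  Sibling for proof at L1: 19
L3: h(288,544)=(288*31+544)%997=499 [pair 0] -> [499]
  Sibling for proof at L2: 544
Root: 499
Proof path (sibling hashes from leaf to root): [66, 19, 544]

Answer: 66 19 544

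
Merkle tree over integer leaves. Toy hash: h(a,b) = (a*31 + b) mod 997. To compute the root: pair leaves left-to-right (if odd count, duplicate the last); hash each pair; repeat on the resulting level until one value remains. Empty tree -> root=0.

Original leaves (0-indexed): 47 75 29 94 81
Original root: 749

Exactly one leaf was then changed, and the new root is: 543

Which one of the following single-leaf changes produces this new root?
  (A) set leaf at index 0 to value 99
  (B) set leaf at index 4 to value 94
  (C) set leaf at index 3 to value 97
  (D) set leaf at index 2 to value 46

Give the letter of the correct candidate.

Answer: A

Derivation:
Original leaves: [47, 75, 29, 94, 81]
Target new root: 543
Try each candidate change and compute the resulting root:
Candidate A: set leaf[0] = 99 -> leaves = [99, 75, 29, 94, 81]
  L0: [99, 75, 29, 94, 81]
  L1: h(99,75)=(99*31+75)%997=153 h(29,94)=(29*31+94)%997=993 h(81,81)=(81*31+81)%997=598 -> [153, 993, 598]
  L2: h(153,993)=(153*31+993)%997=751 h(598,598)=(598*31+598)%997=193 -> [751, 193]
  L3: h(751,193)=(751*31+193)%997=543 -> [543]
  root = 543 == target 543  ** MATCH **
Candidate B: set leaf[4] = 94 -> leaves = [47, 75, 29, 94, 94]
  L0: [47, 75, 29, 94, 94]
  L1: h(47,75)=(47*31+75)%997=535 h(29,94)=(29*31+94)%997=993 h(94,94)=(94*31+94)%997=17 -> [535, 993, 17]
  L2: h(535,993)=(535*31+993)%997=629 h(17,17)=(17*31+17)%997=544 -> [629, 544]
  L3: h(629,544)=(629*31+544)%997=103 -> [103]
  root = 103 != target 543
Candidate C: set leaf[3] = 97 -> leaves = [47, 75, 29, 97, 81]
  L0: [47, 75, 29, 97, 81]
  L1: h(47,75)=(47*31+75)%997=535 h(29,97)=(29*31+97)%997=996 h(81,81)=(81*31+81)%997=598 -> [535, 996, 598]
  L2: h(535,996)=(535*31+996)%997=632 h(598,598)=(598*31+598)%997=193 -> [632, 193]
  L3: h(632,193)=(632*31+193)%997=842 -> [842]
  root = 842 != target 543
Candidate D: set leaf[2] = 46 -> leaves = [47, 75, 46, 94, 81]
  L0: [47, 75, 46, 94, 81]
  L1: h(47,75)=(47*31+75)%997=535 h(46,94)=(46*31+94)%997=523 h(81,81)=(81*31+81)%997=598 -> [535, 523, 598]
  L2: h(535,523)=(535*31+523)%997=159 h(598,598)=(598*31+598)%997=193 -> [159, 193]
  L3: h(159,193)=(159*31+193)%997=137 -> [137]
  root = 137 != target 543
Candidate A produces the target root.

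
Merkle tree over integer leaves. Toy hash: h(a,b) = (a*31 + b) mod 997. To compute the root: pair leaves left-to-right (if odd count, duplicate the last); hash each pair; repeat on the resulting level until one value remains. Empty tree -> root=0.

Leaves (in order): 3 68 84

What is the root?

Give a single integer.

L0: [3, 68, 84]
L1: h(3,68)=(3*31+68)%997=161 h(84,84)=(84*31+84)%997=694 -> [161, 694]
L2: h(161,694)=(161*31+694)%997=700 -> [700]

Answer: 700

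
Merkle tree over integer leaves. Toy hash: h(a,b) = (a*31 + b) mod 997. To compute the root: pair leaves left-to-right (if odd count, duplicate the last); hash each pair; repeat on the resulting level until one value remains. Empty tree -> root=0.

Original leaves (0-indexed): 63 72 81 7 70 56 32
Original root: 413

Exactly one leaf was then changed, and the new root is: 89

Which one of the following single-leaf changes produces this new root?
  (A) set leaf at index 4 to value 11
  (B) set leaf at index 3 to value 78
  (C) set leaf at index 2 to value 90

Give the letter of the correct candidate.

Original leaves: [63, 72, 81, 7, 70, 56, 32]
Target new root: 89
Try each candidate change and compute the resulting root:
Candidate A: set leaf[4] = 11 -> leaves = [63, 72, 81, 7, 11, 56, 32]
  L0: [63, 72, 81, 7, 11, 56, 32]
  L1: h(63,72)=(63*31+72)%997=31 h(81,7)=(81*31+7)%997=524 h(11,56)=(11*31+56)%997=397 h(32,32)=(32*31+32)%997=27 -> [31, 524, 397, 27]
  L2: h(31,524)=(31*31+524)%997=488 h(397,27)=(397*31+27)%997=370 -> [488, 370]
  L3: h(488,370)=(488*31+370)%997=543 -> [543]
  root = 543 != target 89
Candidate B: set leaf[3] = 78 -> leaves = [63, 72, 81, 78, 70, 56, 32]
  L0: [63, 72, 81, 78, 70, 56, 32]
  L1: h(63,72)=(63*31+72)%997=31 h(81,78)=(81*31+78)%997=595 h(70,56)=(70*31+56)%997=232 h(32,32)=(32*31+32)%997=27 -> [31, 595, 232, 27]
  L2: h(31,595)=(31*31+595)%997=559 h(232,27)=(232*31+27)%997=240 -> [559, 240]
  L3: h(559,240)=(559*31+240)%997=620 -> [620]
  root = 620 != target 89
Candidate C: set leaf[2] = 90 -> leaves = [63, 72, 90, 7, 70, 56, 32]
  L0: [63, 72, 90, 7, 70, 56, 32]
  L1: h(63,72)=(63*31+72)%997=31 h(90,7)=(90*31+7)%997=803 h(70,56)=(70*31+56)%997=232 h(32,32)=(32*31+32)%997=27 -> [31, 803, 232, 27]
  L2: h(31,803)=(31*31+803)%997=767 h(232,27)=(232*31+27)%997=240 -> [767, 240]
  L3: h(767,240)=(767*31+240)%997=89 -> [89]
  root = 89 == target 89  ** MATCH **
Candidate C produces the target root.

Answer: C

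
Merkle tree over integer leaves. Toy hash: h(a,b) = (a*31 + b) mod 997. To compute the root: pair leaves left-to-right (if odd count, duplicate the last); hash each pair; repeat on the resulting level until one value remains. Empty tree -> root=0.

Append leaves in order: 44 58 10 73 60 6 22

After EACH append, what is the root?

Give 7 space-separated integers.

Answer: 44 425 534 597 187 453 288

Derivation:
After append 44 (leaves=[44]):
  L0: [44]
  root=44
After append 58 (leaves=[44, 58]):
  L0: [44, 58]
  L1: h(44,58)=(44*31+58)%997=425 -> [425]
  root=425
After append 10 (leaves=[44, 58, 10]):
  L0: [44, 58, 10]
  L1: h(44,58)=(44*31+58)%997=425 h(10,10)=(10*31+10)%997=320 -> [425, 320]
  L2: h(425,320)=(425*31+320)%997=534 -> [534]
  root=534
After append 73 (leaves=[44, 58, 10, 73]):
  L0: [44, 58, 10, 73]
  L1: h(44,58)=(44*31+58)%997=425 h(10,73)=(10*31+73)%997=383 -> [425, 383]
  L2: h(425,383)=(425*31+383)%997=597 -> [597]
  root=597
After append 60 (leaves=[44, 58, 10, 73, 60]):
  L0: [44, 58, 10, 73, 60]
  L1: h(44,58)=(44*31+58)%997=425 h(10,73)=(10*31+73)%997=383 h(60,60)=(60*31+60)%997=923 -> [425, 383, 923]
  L2: h(425,383)=(425*31+383)%997=597 h(923,923)=(923*31+923)%997=623 -> [597, 623]
  L3: h(597,623)=(597*31+623)%997=187 -> [187]
  root=187
After append 6 (leaves=[44, 58, 10, 73, 60, 6]):
  L0: [44, 58, 10, 73, 60, 6]
  L1: h(44,58)=(44*31+58)%997=425 h(10,73)=(10*31+73)%997=383 h(60,6)=(60*31+6)%997=869 -> [425, 383, 869]
  L2: h(425,383)=(425*31+383)%997=597 h(869,869)=(869*31+869)%997=889 -> [597, 889]
  L3: h(597,889)=(597*31+889)%997=453 -> [453]
  root=453
After append 22 (leaves=[44, 58, 10, 73, 60, 6, 22]):
  L0: [44, 58, 10, 73, 60, 6, 22]
  L1: h(44,58)=(44*31+58)%997=425 h(10,73)=(10*31+73)%997=383 h(60,6)=(60*31+6)%997=869 h(22,22)=(22*31+22)%997=704 -> [425, 383, 869, 704]
  L2: h(425,383)=(425*31+383)%997=597 h(869,704)=(869*31+704)%997=724 -> [597, 724]
  L3: h(597,724)=(597*31+724)%997=288 -> [288]
  root=288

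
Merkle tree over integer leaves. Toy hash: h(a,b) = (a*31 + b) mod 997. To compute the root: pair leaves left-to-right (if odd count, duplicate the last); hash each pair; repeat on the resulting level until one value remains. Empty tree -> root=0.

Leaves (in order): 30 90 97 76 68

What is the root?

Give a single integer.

Answer: 869

Derivation:
L0: [30, 90, 97, 76, 68]
L1: h(30,90)=(30*31+90)%997=23 h(97,76)=(97*31+76)%997=92 h(68,68)=(68*31+68)%997=182 -> [23, 92, 182]
L2: h(23,92)=(23*31+92)%997=805 h(182,182)=(182*31+182)%997=839 -> [805, 839]
L3: h(805,839)=(805*31+839)%997=869 -> [869]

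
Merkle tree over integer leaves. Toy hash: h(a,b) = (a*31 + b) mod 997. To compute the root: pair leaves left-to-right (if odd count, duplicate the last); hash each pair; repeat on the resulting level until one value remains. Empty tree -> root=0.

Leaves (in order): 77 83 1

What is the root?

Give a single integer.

Answer: 830

Derivation:
L0: [77, 83, 1]
L1: h(77,83)=(77*31+83)%997=476 h(1,1)=(1*31+1)%997=32 -> [476, 32]
L2: h(476,32)=(476*31+32)%997=830 -> [830]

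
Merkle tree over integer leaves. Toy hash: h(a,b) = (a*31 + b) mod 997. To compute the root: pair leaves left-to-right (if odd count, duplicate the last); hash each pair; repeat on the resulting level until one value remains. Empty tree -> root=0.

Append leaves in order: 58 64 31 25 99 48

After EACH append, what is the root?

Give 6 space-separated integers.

After append 58 (leaves=[58]):
  L0: [58]
  root=58
After append 64 (leaves=[58, 64]):
  L0: [58, 64]
  L1: h(58,64)=(58*31+64)%997=865 -> [865]
  root=865
After append 31 (leaves=[58, 64, 31]):
  L0: [58, 64, 31]
  L1: h(58,64)=(58*31+64)%997=865 h(31,31)=(31*31+31)%997=992 -> [865, 992]
  L2: h(865,992)=(865*31+992)%997=888 -> [888]
  root=888
After append 25 (leaves=[58, 64, 31, 25]):
  L0: [58, 64, 31, 25]
  L1: h(58,64)=(58*31+64)%997=865 h(31,25)=(31*31+25)%997=986 -> [865, 986]
  L2: h(865,986)=(865*31+986)%997=882 -> [882]
  root=882
After append 99 (leaves=[58, 64, 31, 25, 99]):
  L0: [58, 64, 31, 25, 99]
  L1: h(58,64)=(58*31+64)%997=865 h(31,25)=(31*31+25)%997=986 h(99,99)=(99*31+99)%997=177 -> [865, 986, 177]
  L2: h(865,986)=(865*31+986)%997=882 h(177,177)=(177*31+177)%997=679 -> [882, 679]
  L3: h(882,679)=(882*31+679)%997=105 -> [105]
  root=105
After append 48 (leaves=[58, 64, 31, 25, 99, 48]):
  L0: [58, 64, 31, 25, 99, 48]
  L1: h(58,64)=(58*31+64)%997=865 h(31,25)=(31*31+25)%997=986 h(99,48)=(99*31+48)%997=126 -> [865, 986, 126]
  L2: h(865,986)=(865*31+986)%997=882 h(126,126)=(126*31+126)%997=44 -> [882, 44]
  L3: h(882,44)=(882*31+44)%997=467 -> [467]
  root=467

Answer: 58 865 888 882 105 467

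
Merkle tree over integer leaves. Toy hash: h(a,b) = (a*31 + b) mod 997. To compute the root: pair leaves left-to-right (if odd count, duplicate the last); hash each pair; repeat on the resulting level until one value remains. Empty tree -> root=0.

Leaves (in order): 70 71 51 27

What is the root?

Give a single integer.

L0: [70, 71, 51, 27]
L1: h(70,71)=(70*31+71)%997=247 h(51,27)=(51*31+27)%997=611 -> [247, 611]
L2: h(247,611)=(247*31+611)%997=292 -> [292]

Answer: 292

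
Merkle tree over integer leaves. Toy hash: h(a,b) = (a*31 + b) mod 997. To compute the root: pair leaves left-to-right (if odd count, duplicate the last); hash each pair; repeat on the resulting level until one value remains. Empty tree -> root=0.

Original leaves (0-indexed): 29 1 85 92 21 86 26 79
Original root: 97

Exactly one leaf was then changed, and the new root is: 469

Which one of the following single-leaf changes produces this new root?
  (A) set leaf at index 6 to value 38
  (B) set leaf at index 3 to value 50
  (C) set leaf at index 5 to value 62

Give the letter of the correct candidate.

Answer: A

Derivation:
Original leaves: [29, 1, 85, 92, 21, 86, 26, 79]
Target new root: 469
Try each candidate change and compute the resulting root:
Candidate A: set leaf[6] = 38 -> leaves = [29, 1, 85, 92, 21, 86, 38, 79]
  L0: [29, 1, 85, 92, 21, 86, 38, 79]
  L1: h(29,1)=(29*31+1)%997=900 h(85,92)=(85*31+92)%997=733 h(21,86)=(21*31+86)%997=737 h(38,79)=(38*31+79)%997=260 -> [900, 733, 737, 260]
  L2: h(900,733)=(900*31+733)%997=717 h(737,260)=(737*31+260)%997=176 -> [717, 176]
  L3: h(717,176)=(717*31+176)%997=469 -> [469]
  root = 469 == target 469  ** MATCH **
Candidate B: set leaf[3] = 50 -> leaves = [29, 1, 85, 50, 21, 86, 26, 79]
  L0: [29, 1, 85, 50, 21, 86, 26, 79]
  L1: h(29,1)=(29*31+1)%997=900 h(85,50)=(85*31+50)%997=691 h(21,86)=(21*31+86)%997=737 h(26,79)=(26*31+79)%997=885 -> [900, 691, 737, 885]
  L2: h(900,691)=(900*31+691)%997=675 h(737,885)=(737*31+885)%997=801 -> [675, 801]
  L3: h(675,801)=(675*31+801)%997=789 -> [789]
  root = 789 != target 469
Candidate C: set leaf[5] = 62 -> leaves = [29, 1, 85, 92, 21, 62, 26, 79]
  L0: [29, 1, 85, 92, 21, 62, 26, 79]
  L1: h(29,1)=(29*31+1)%997=900 h(85,92)=(85*31+92)%997=733 h(21,62)=(21*31+62)%997=713 h(26,79)=(26*31+79)%997=885 -> [900, 733, 713, 885]
  L2: h(900,733)=(900*31+733)%997=717 h(713,885)=(713*31+885)%997=57 -> [717, 57]
  L3: h(717,57)=(717*31+57)%997=350 -> [350]
  root = 350 != target 469
Candidate A produces the target root.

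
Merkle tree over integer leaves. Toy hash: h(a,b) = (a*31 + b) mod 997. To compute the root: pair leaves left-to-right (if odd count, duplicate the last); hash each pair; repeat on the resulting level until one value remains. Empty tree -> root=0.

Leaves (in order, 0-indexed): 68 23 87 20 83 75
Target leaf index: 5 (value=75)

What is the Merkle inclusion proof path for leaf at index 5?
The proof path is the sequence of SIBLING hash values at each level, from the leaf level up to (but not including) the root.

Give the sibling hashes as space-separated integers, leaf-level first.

L0 (leaves): [68, 23, 87, 20, 83, 75], target index=5
L1: h(68,23)=(68*31+23)%997=137 [pair 0] h(87,20)=(87*31+20)%997=723 [pair 1] h(83,75)=(83*31+75)%997=654 [pair 2] -> [137, 723, 654]
  Sibling for proof at L0: 83
L2: h(137,723)=(137*31+723)%997=982 [pair 0] h(654,654)=(654*31+654)%997=988 [pair 1] -> [982, 988]
  Sibling for proof at L1: 654
L3: h(982,988)=(982*31+988)%997=523 [pair 0] -> [523]
  Sibling for proof at L2: 982
Root: 523
Proof path (sibling hashes from leaf to root): [83, 654, 982]

Answer: 83 654 982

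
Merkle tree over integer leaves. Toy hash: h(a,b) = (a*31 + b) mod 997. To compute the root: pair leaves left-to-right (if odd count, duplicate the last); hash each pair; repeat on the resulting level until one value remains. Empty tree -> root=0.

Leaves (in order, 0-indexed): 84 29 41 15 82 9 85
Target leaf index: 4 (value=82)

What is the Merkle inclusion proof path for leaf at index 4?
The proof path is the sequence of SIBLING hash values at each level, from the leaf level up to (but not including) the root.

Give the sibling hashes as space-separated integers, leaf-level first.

Answer: 9 726 158

Derivation:
L0 (leaves): [84, 29, 41, 15, 82, 9, 85], target index=4
L1: h(84,29)=(84*31+29)%997=639 [pair 0] h(41,15)=(41*31+15)%997=289 [pair 1] h(82,9)=(82*31+9)%997=557 [pair 2] h(85,85)=(85*31+85)%997=726 [pair 3] -> [639, 289, 557, 726]
  Sibling for proof at L0: 9
L2: h(639,289)=(639*31+289)%997=158 [pair 0] h(557,726)=(557*31+726)%997=47 [pair 1] -> [158, 47]
  Sibling for proof at L1: 726
L3: h(158,47)=(158*31+47)%997=957 [pair 0] -> [957]
  Sibling for proof at L2: 158
Root: 957
Proof path (sibling hashes from leaf to root): [9, 726, 158]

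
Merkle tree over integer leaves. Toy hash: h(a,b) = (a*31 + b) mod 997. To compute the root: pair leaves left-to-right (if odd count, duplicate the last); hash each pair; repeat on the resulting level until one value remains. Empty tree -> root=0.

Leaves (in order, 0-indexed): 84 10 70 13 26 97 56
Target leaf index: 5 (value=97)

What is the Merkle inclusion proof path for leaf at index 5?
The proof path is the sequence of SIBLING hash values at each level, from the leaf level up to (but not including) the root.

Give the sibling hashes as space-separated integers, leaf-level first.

L0 (leaves): [84, 10, 70, 13, 26, 97, 56], target index=5
L1: h(84,10)=(84*31+10)%997=620 [pair 0] h(70,13)=(70*31+13)%997=189 [pair 1] h(26,97)=(26*31+97)%997=903 [pair 2] h(56,56)=(56*31+56)%997=795 [pair 3] -> [620, 189, 903, 795]
  Sibling for proof at L0: 26
L2: h(620,189)=(620*31+189)%997=466 [pair 0] h(903,795)=(903*31+795)%997=872 [pair 1] -> [466, 872]
  Sibling for proof at L1: 795
L3: h(466,872)=(466*31+872)%997=363 [pair 0] -> [363]
  Sibling for proof at L2: 466
Root: 363
Proof path (sibling hashes from leaf to root): [26, 795, 466]

Answer: 26 795 466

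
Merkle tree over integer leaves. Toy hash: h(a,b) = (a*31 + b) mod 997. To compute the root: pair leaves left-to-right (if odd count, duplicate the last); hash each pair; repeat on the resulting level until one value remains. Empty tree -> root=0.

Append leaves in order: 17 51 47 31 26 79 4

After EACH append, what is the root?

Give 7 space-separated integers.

After append 17 (leaves=[17]):
  L0: [17]
  root=17
After append 51 (leaves=[17, 51]):
  L0: [17, 51]
  L1: h(17,51)=(17*31+51)%997=578 -> [578]
  root=578
After append 47 (leaves=[17, 51, 47]):
  L0: [17, 51, 47]
  L1: h(17,51)=(17*31+51)%997=578 h(47,47)=(47*31+47)%997=507 -> [578, 507]
  L2: h(578,507)=(578*31+507)%997=479 -> [479]
  root=479
After append 31 (leaves=[17, 51, 47, 31]):
  L0: [17, 51, 47, 31]
  L1: h(17,51)=(17*31+51)%997=578 h(47,31)=(47*31+31)%997=491 -> [578, 491]
  L2: h(578,491)=(578*31+491)%997=463 -> [463]
  root=463
After append 26 (leaves=[17, 51, 47, 31, 26]):
  L0: [17, 51, 47, 31, 26]
  L1: h(17,51)=(17*31+51)%997=578 h(47,31)=(47*31+31)%997=491 h(26,26)=(26*31+26)%997=832 -> [578, 491, 832]
  L2: h(578,491)=(578*31+491)%997=463 h(832,832)=(832*31+832)%997=702 -> [463, 702]
  L3: h(463,702)=(463*31+702)%997=100 -> [100]
  root=100
After append 79 (leaves=[17, 51, 47, 31, 26, 79]):
  L0: [17, 51, 47, 31, 26, 79]
  L1: h(17,51)=(17*31+51)%997=578 h(47,31)=(47*31+31)%997=491 h(26,79)=(26*31+79)%997=885 -> [578, 491, 885]
  L2: h(578,491)=(578*31+491)%997=463 h(885,885)=(885*31+885)%997=404 -> [463, 404]
  L3: h(463,404)=(463*31+404)%997=799 -> [799]
  root=799
After append 4 (leaves=[17, 51, 47, 31, 26, 79, 4]):
  L0: [17, 51, 47, 31, 26, 79, 4]
  L1: h(17,51)=(17*31+51)%997=578 h(47,31)=(47*31+31)%997=491 h(26,79)=(26*31+79)%997=885 h(4,4)=(4*31+4)%997=128 -> [578, 491, 885, 128]
  L2: h(578,491)=(578*31+491)%997=463 h(885,128)=(885*31+128)%997=644 -> [463, 644]
  L3: h(463,644)=(463*31+644)%997=42 -> [42]
  root=42

Answer: 17 578 479 463 100 799 42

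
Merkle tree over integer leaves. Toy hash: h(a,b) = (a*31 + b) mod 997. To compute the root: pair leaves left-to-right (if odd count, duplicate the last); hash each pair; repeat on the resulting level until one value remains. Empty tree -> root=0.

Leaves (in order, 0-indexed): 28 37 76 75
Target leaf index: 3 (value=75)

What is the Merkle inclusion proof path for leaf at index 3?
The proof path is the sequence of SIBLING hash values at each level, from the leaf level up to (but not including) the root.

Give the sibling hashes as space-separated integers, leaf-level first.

L0 (leaves): [28, 37, 76, 75], target index=3
L1: h(28,37)=(28*31+37)%997=905 [pair 0] h(76,75)=(76*31+75)%997=437 [pair 1] -> [905, 437]
  Sibling for proof at L0: 76
L2: h(905,437)=(905*31+437)%997=576 [pair 0] -> [576]
  Sibling for proof at L1: 905
Root: 576
Proof path (sibling hashes from leaf to root): [76, 905]

Answer: 76 905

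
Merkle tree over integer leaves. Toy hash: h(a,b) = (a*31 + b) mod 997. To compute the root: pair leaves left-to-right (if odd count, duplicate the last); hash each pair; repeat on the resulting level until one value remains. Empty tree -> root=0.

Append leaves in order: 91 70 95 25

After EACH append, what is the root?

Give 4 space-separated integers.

Answer: 91 897 937 867

Derivation:
After append 91 (leaves=[91]):
  L0: [91]
  root=91
After append 70 (leaves=[91, 70]):
  L0: [91, 70]
  L1: h(91,70)=(91*31+70)%997=897 -> [897]
  root=897
After append 95 (leaves=[91, 70, 95]):
  L0: [91, 70, 95]
  L1: h(91,70)=(91*31+70)%997=897 h(95,95)=(95*31+95)%997=49 -> [897, 49]
  L2: h(897,49)=(897*31+49)%997=937 -> [937]
  root=937
After append 25 (leaves=[91, 70, 95, 25]):
  L0: [91, 70, 95, 25]
  L1: h(91,70)=(91*31+70)%997=897 h(95,25)=(95*31+25)%997=976 -> [897, 976]
  L2: h(897,976)=(897*31+976)%997=867 -> [867]
  root=867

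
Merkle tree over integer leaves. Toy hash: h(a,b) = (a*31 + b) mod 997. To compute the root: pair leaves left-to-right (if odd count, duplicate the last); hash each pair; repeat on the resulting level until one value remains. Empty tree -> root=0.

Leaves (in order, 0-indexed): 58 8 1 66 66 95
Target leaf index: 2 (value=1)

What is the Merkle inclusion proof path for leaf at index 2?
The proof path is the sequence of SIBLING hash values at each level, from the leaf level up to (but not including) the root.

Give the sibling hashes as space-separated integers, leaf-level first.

Answer: 66 809 716

Derivation:
L0 (leaves): [58, 8, 1, 66, 66, 95], target index=2
L1: h(58,8)=(58*31+8)%997=809 [pair 0] h(1,66)=(1*31+66)%997=97 [pair 1] h(66,95)=(66*31+95)%997=147 [pair 2] -> [809, 97, 147]
  Sibling for proof at L0: 66
L2: h(809,97)=(809*31+97)%997=251 [pair 0] h(147,147)=(147*31+147)%997=716 [pair 1] -> [251, 716]
  Sibling for proof at L1: 809
L3: h(251,716)=(251*31+716)%997=521 [pair 0] -> [521]
  Sibling for proof at L2: 716
Root: 521
Proof path (sibling hashes from leaf to root): [66, 809, 716]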